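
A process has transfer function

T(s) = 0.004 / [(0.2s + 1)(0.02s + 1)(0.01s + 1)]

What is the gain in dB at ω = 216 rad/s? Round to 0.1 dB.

At ω = 216 rad/s:
pole (1 + j216·0.2) = 1 + j43.2 → |·| ≈ 43.212, ∠ ≈ 88.67°
pole (1 + j216·0.02) = 1 + j4.32 → |·| ≈ 4.4342, ∠ ≈ 76.97°
pole (1 + j216·0.01) = 1 + j2.16 → |·| ≈ 2.3803, ∠ ≈ 65.16°
|T| = 0.004 · 1 / (43.212 · 4.4342 · 2.3803) ≈ 8.7702e-06
Gain = 20 log₁₀(8.7702e-06) ≈ -101.14 dB

-101.1 dB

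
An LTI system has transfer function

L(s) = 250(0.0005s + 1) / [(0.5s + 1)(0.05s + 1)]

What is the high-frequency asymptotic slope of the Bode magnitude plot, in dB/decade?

Each pole contributes −20 dB/decade at high frequency; each zero contributes +20 dB/decade.
Net: 1 zero(s) − 2 pole(s) → -20 dB/decade.

-20 dB/decade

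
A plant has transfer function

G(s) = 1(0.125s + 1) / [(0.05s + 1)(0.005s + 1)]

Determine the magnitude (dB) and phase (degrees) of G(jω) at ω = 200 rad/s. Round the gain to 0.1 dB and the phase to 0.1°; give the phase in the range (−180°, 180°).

4.9 dB, -41.6°

At ω = 200 rad/s:
zero (1 + j200·0.125) = 1 + j25 → |·| ≈ 25.02, ∠ ≈ 87.71°
pole (1 + j200·0.05) = 1 + j10 → |·| ≈ 10.05, ∠ ≈ 84.29°
pole (1 + j200·0.005) = 1 + j1 → |·| ≈ 1.4142, ∠ ≈ 45.00°
|G| = 1 · 25.02 / (10.05 · 1.4142) ≈ 1.7604
Gain = 20 log₁₀(1.7604) ≈ 4.91 dB
∠G = (87.71°) − (84.29° + 45.00°) = -41.58°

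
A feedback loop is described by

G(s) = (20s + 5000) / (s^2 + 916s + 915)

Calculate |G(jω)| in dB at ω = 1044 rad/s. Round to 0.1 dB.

Substitute s = j1044:
Numerator: 20(j1044) + 5000 = 5000 + j20880
Denominator: (j1044)^2 + 916(j1044) + 915 = -1089021 + j956304
|N| = √(5000² + 20880²) ≈ 21470, ∠N ≈ 76.53°
|D| = √(1089021² + 956304²) ≈ 1.4493e+06, ∠D ≈ 138.71°
|G| = 21470 / 1.4493e+06 ≈ 0.014814
Gain = 20 log₁₀(0.014814) ≈ -36.59 dB

-36.6 dB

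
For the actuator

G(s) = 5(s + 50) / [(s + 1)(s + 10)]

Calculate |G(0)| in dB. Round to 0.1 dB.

28.0 dB

G(0) = 5·50 / (1·10) = 25
20 log₁₀(25) ≈ 27.96 dB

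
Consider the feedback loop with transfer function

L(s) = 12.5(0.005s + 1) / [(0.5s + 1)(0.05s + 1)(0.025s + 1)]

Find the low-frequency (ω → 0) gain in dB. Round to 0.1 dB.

21.9 dB

L(0) = 12.5 · 1 / 1 = 12.5
20 log₁₀(12.5) ≈ 21.94 dB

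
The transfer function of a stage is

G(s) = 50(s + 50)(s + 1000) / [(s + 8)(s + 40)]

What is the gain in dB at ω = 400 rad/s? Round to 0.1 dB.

42.6 dB

At s = jω = j400:
zero (s+50): 50 + j400 → |·| = √(50²+400²) = √162500 ≈ 403.11, ∠ = arctan(400/50) ≈ 82.87°
zero (s+1000): 1000 + j400 → |·| = √(1000²+400²) = √1160000 ≈ 1077, ∠ = arctan(400/1000) ≈ 21.80°
pole (s+8): 8 + j400 → |·| = √(8²+400²) = √160064 ≈ 400.08, ∠ = arctan(400/8) ≈ 88.85°
pole (s+40): 40 + j400 → |·| = √(40²+400²) = √161600 ≈ 402, ∠ = arctan(400/40) ≈ 84.29°
|G| = 50 · 4.3415e+05 / 1.6083e+05 ≈ 134.97
Gain = 20 log₁₀(134.97) ≈ 42.60 dB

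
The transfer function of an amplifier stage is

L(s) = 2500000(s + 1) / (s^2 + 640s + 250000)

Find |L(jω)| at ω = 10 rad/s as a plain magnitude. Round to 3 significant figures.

101

At s = jω = j10:
zero (s+1): 1 + j10 → |·| = √(1²+10²) = √101 ≈ 10.05, ∠ = arctan(10/1) ≈ 84.29°
quadratic: (j10)² + 640·j10 + 250000 = 249900 + j6400 → |·| ≈ 2.4998e+05, ∠ ≈ 1.47°
|L| = 2500000 · 10.05 / 2.4998e+05 ≈ 100.51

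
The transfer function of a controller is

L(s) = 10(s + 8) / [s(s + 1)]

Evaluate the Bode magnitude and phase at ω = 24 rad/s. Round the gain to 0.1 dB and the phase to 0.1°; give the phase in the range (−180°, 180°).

At s = jω = j24:
zero (s+8): 8 + j24 → |·| = √(8²+24²) = √640 ≈ 25.298, ∠ = arctan(24/8) ≈ 71.57°
pole (s+1): 1 + j24 → |·| = √(1²+24²) = √577 ≈ 24.021, ∠ = arctan(24/1) ≈ 87.61°
pole at origin: |s| = 24, ∠ = 90.00° (in denominator)
|L| = 10 · 25.298 / 576.5 ≈ 0.43882
Gain = 20 log₁₀(0.43882) ≈ -7.15 dB
∠L = 71.57° − 177.61° = -106.04°

-7.2 dB, -106.0°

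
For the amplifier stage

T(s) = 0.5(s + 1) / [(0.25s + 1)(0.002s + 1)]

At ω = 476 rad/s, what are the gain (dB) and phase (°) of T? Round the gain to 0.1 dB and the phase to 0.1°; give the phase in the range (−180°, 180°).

3.2 dB, -43.2°

At ω = 476 rad/s:
zero (1 + j476·1) = 1 + j476 → |·| ≈ 476, ∠ ≈ 89.88°
pole (1 + j476·0.25) = 1 + j119 → |·| ≈ 119, ∠ ≈ 89.52°
pole (1 + j476·0.002) = 1 + j0.952 → |·| ≈ 1.3807, ∠ ≈ 43.59°
|T| = 0.5 · 476 / (119 · 1.3807) ≈ 1.4485
Gain = 20 log₁₀(1.4485) ≈ 3.22 dB
∠T = (89.88°) − (89.52° + 43.59°) = -43.23°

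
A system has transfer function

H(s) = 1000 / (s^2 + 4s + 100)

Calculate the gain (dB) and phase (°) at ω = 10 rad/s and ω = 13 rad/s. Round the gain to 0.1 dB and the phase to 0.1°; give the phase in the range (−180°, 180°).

ω = 10: 28.0 dB, -90.0°; ω = 13: 21.3 dB, -143.0°

At s = jω = j10:
quadratic: (j10)² + 4·j10 + 100 = 0 + j40 → |·| ≈ 40, ∠ ≈ 90.00°
|H| = 1000 / 40 ≈ 25
Gain = 20 log₁₀(25) ≈ 27.96 dB
∠H = 0.00° − 90.00° = -90.00°

At s = jω = j13:
quadratic: (j13)² + 4·j13 + 100 = -69 + j52 → |·| ≈ 86.4, ∠ ≈ 143.00°
|H| = 1000 / 86.4 ≈ 11.574
Gain = 20 log₁₀(11.574) ≈ 21.27 dB
∠H = 0.00° − 143.00° = -143.00°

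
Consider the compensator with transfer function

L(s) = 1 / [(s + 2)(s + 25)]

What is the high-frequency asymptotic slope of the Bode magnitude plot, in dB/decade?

Each pole contributes −20 dB/decade at high frequency; each zero contributes +20 dB/decade.
Net: 0 zero(s) − 2 pole(s) → -40 dB/decade.

-40 dB/decade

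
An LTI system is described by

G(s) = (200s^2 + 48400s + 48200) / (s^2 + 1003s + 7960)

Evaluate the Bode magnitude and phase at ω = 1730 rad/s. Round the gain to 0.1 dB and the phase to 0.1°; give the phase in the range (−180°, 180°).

Substitute s = j1730:
Numerator: 200(j1730)^2 + 48400(j1730) + 48200 = -598531800 + j83732000
Denominator: (j1730)^2 + 1003(j1730) + 7960 = -2984940 + j1735190
|N| = √(598531800² + 83732000²) ≈ 6.0436e+08, ∠N ≈ 172.04°
|D| = √(2984940² + 1735190²) ≈ 3.4526e+06, ∠D ≈ 149.83°
|G| = 6.0436e+08 / 3.4526e+06 ≈ 175.04
Gain = 20 log₁₀(175.04) ≈ 44.86 dB
∠G = 172.04° − 149.83° = 22.21°

44.9 dB, 22.2°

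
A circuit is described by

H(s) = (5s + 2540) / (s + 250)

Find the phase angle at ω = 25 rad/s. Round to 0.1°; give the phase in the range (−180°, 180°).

-2.9°

Substitute s = j25:
Numerator: 5(j25) + 2540 = 2540 + j125
Denominator: (j25) + 250 = 250 + j25
|N| = √(2540² + 125²) ≈ 2543.1, ∠N ≈ 2.82°
|D| = √(250² + 25²) ≈ 251.25, ∠D ≈ 5.71°
∠H = 2.82° − 5.71° = -2.89°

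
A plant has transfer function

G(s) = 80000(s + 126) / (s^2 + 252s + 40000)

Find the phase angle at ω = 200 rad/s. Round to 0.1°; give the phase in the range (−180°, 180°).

At s = jω = j200:
zero (s+126): 126 + j200 → |·| = √(126²+200²) = √55876 ≈ 236.38, ∠ = arctan(200/126) ≈ 57.79°
quadratic: (j200)² + 252·j200 + 40000 = 0 + j50400 → |·| ≈ 50400, ∠ ≈ 90.00°
∠G = 57.79° − 90.00° = -32.21°

-32.2°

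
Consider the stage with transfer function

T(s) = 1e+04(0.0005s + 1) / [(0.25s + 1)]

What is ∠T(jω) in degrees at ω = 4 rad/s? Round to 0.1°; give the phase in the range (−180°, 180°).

At ω = 4 rad/s:
zero (1 + j4·0.0005) = 1 + j0.002 → |·| ≈ 1, ∠ ≈ 0.11°
pole (1 + j4·0.25) = 1 + j1 → |·| ≈ 1.4142, ∠ ≈ 45.00°
∠T = (0.11°) − (45.00°) = -44.89°

-44.9°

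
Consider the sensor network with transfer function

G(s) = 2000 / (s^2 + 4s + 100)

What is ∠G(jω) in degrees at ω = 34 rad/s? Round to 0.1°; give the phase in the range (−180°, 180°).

At s = jω = j34:
quadratic: (j34)² + 4·j34 + 100 = -1056 + j136 → |·| ≈ 1064.7, ∠ ≈ 172.66°
∠G = 0.00° − 172.66° = -172.66°

-172.7°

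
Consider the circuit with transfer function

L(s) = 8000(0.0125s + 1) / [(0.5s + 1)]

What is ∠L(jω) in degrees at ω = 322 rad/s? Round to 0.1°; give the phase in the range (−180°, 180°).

At ω = 322 rad/s:
zero (1 + j322·0.0125) = 1 + j4.025 → |·| ≈ 4.1474, ∠ ≈ 76.05°
pole (1 + j322·0.5) = 1 + j161 → |·| ≈ 161, ∠ ≈ 89.64°
∠L = (76.05°) − (89.64°) = -13.59°

-13.6°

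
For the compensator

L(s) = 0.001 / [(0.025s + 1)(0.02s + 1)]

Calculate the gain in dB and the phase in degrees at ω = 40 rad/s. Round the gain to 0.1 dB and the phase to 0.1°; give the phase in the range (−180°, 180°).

At ω = 40 rad/s:
pole (1 + j40·0.025) = 1 + j1 → |·| ≈ 1.4142, ∠ ≈ 45.00°
pole (1 + j40·0.02) = 1 + j0.8 → |·| ≈ 1.2806, ∠ ≈ 38.66°
|L| = 0.001 · 1 / (1.4142 · 1.2806) ≈ 0.00055217
Gain = 20 log₁₀(0.00055217) ≈ -65.16 dB
∠L = (0°) − (45.00° + 38.66°) = -83.66°

-65.2 dB, -83.7°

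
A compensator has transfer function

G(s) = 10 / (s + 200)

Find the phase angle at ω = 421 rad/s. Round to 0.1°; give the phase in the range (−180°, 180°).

Substitute s = j421:
Numerator: 10 = 10 + j0
Denominator: (j421) + 200 = 200 + j421
|N| = √(10² + 0²) ≈ 10, ∠N ≈ 0.00°
|D| = √(200² + 421²) ≈ 466.09, ∠D ≈ 64.59°
∠G = 0.00° − 64.59° = -64.59°

-64.6°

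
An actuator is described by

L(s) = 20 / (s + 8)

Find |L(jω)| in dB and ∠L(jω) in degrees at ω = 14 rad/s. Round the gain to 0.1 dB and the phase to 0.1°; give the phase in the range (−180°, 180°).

At s = jω = j14:
pole (s+8): 8 + j14 → |·| = √(8²+14²) = √260 ≈ 16.125, ∠ = arctan(14/8) ≈ 60.26°
|L| = 20 / 16.125 ≈ 1.2403
Gain = 20 log₁₀(1.2403) ≈ 1.87 dB
∠L = 0.00° − 60.26° = -60.26°

1.9 dB, -60.3°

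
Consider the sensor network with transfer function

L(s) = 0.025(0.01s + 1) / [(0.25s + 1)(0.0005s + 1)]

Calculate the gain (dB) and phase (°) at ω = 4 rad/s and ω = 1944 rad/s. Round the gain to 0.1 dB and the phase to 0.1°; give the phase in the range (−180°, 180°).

ω = 4: -35.0 dB, -42.8°; ω = 1944: -62.9 dB, -47.0°

At ω = 4 rad/s:
zero (1 + j4·0.01) = 1 + j0.04 → |·| ≈ 1.0008, ∠ ≈ 2.29°
pole (1 + j4·0.25) = 1 + j1 → |·| ≈ 1.4142, ∠ ≈ 45.00°
pole (1 + j4·0.0005) = 1 + j0.002 → |·| ≈ 1, ∠ ≈ 0.11°
|L| = 0.025 · 1.0008 / (1.4142 · 1) ≈ 0.017692
Gain = 20 log₁₀(0.017692) ≈ -35.04 dB
∠L = (2.29°) − (45.00° + 0.11°) = -42.82°

At ω = 1944 rad/s:
zero (1 + j1944·0.01) = 1 + j19.44 → |·| ≈ 19.466, ∠ ≈ 87.06°
pole (1 + j1944·0.25) = 1 + j486 → |·| ≈ 486, ∠ ≈ 89.88°
pole (1 + j1944·0.0005) = 1 + j0.972 → |·| ≈ 1.3946, ∠ ≈ 44.19°
|L| = 0.025 · 19.466 / (486 · 1.3946) ≈ 0.00071801
Gain = 20 log₁₀(0.00071801) ≈ -62.88 dB
∠L = (87.06°) − (89.88° + 44.19°) = -47.01°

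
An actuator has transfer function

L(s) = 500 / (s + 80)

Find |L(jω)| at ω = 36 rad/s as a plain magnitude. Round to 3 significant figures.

At s = jω = j36:
pole (s+80): 80 + j36 → |·| = √(80²+36²) = √7696 ≈ 87.727, ∠ = arctan(36/80) ≈ 24.23°
|L| = 500 / 87.727 ≈ 5.6995

5.70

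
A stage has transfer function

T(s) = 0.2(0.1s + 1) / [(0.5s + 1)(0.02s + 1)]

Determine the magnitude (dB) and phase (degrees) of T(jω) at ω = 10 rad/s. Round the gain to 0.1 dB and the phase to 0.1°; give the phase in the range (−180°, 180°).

At ω = 10 rad/s:
zero (1 + j10·0.1) = 1 + j1 → |·| ≈ 1.4142, ∠ ≈ 45.00°
pole (1 + j10·0.5) = 1 + j5 → |·| ≈ 5.099, ∠ ≈ 78.69°
pole (1 + j10·0.02) = 1 + j0.2 → |·| ≈ 1.0198, ∠ ≈ 11.31°
|T| = 0.2 · 1.4142 / (5.099 · 1.0198) ≈ 0.054393
Gain = 20 log₁₀(0.054393) ≈ -25.29 dB
∠T = (45.00°) − (78.69° + 11.31°) = -45.00°

-25.3 dB, -45.0°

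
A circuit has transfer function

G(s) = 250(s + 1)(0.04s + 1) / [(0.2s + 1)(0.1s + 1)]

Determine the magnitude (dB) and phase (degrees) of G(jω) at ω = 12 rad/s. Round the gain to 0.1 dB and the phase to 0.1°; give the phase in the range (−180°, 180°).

58.3 dB, -6.7°

At ω = 12 rad/s:
zero (1 + j12·1) = 1 + j12 → |·| ≈ 12.042, ∠ ≈ 85.24°
zero (1 + j12·0.04) = 1 + j0.48 → |·| ≈ 1.1092, ∠ ≈ 25.64°
pole (1 + j12·0.2) = 1 + j2.4 → |·| ≈ 2.6, ∠ ≈ 67.38°
pole (1 + j12·0.1) = 1 + j1.2 → |·| ≈ 1.562, ∠ ≈ 50.19°
|G| = 250 · 12.042 · 1.1092 / (2.6 · 1.562) ≈ 822.23
Gain = 20 log₁₀(822.23) ≈ 58.30 dB
∠G = (85.24° + 25.64°) − (67.38° + 50.19°) = -6.69°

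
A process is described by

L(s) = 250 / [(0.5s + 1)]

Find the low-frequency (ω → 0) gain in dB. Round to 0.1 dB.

48.0 dB

L(0) = 250 · 1 / 1 = 250
20 log₁₀(250) ≈ 47.96 dB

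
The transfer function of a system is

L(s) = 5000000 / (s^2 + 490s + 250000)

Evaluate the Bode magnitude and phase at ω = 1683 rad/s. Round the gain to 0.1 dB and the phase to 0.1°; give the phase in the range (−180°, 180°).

5.3 dB, -162.3°

At s = jω = j1683:
quadratic: (j1683)² + 490·j1683 + 250000 = -2582489 + j824670 → |·| ≈ 2.711e+06, ∠ ≈ 162.29°
|L| = 5000000 / 2.711e+06 ≈ 1.8443
Gain = 20 log₁₀(1.8443) ≈ 5.32 dB
∠L = 0.00° − 162.29° = -162.29°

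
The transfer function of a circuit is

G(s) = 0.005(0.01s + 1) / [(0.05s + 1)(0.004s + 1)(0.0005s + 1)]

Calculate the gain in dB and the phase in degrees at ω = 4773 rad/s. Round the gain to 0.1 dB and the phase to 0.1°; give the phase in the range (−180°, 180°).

At ω = 4773 rad/s:
zero (1 + j4773·0.01) = 1 + j47.73 → |·| ≈ 47.74, ∠ ≈ 88.80°
pole (1 + j4773·0.05) = 1 + j238.65 → |·| ≈ 238.65, ∠ ≈ 89.76°
pole (1 + j4773·0.004) = 1 + j19.092 → |·| ≈ 19.118, ∠ ≈ 87.00°
pole (1 + j4773·0.0005) = 1 + j2.3865 → |·| ≈ 2.5875, ∠ ≈ 67.27°
|G| = 0.005 · 47.74 / (238.65 · 19.118 · 2.5875) ≈ 2.0219e-05
Gain = 20 log₁₀(2.0219e-05) ≈ -93.88 dB
∠G = (88.80°) − (89.76° + 87.00° + 67.27°) = -155.23°

-93.9 dB, -155.2°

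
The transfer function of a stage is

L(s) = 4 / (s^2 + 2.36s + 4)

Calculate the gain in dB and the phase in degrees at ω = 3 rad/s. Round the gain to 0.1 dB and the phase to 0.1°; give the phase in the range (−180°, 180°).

At s = jω = j3:
quadratic: (j3)² + 2.36·j3 + 4 = -5 + j7.08 → |·| ≈ 8.6675, ∠ ≈ 125.23°
|L| = 4 / 8.6675 ≈ 0.46149
Gain = 20 log₁₀(0.46149) ≈ -6.72 dB
∠L = 0.00° − 125.23° = -125.23°

-6.7 dB, -125.2°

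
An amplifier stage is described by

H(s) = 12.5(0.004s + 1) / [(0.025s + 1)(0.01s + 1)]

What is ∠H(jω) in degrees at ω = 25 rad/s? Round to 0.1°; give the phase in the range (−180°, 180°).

-40.3°

At ω = 25 rad/s:
zero (1 + j25·0.004) = 1 + j0.1 → |·| ≈ 1.005, ∠ ≈ 5.71°
pole (1 + j25·0.025) = 1 + j0.625 → |·| ≈ 1.1792, ∠ ≈ 32.01°
pole (1 + j25·0.01) = 1 + j0.25 → |·| ≈ 1.0308, ∠ ≈ 14.04°
∠H = (5.71°) − (32.01° + 14.04°) = -40.34°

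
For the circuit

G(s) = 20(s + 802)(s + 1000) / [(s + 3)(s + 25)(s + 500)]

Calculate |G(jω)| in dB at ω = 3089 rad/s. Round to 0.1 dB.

-43.2 dB

At s = jω = j3089:
zero (s+802): 802 + j3089 → |·| = √(802²+3089²) = √10185125 ≈ 3191.4, ∠ = arctan(3089/802) ≈ 75.45°
zero (s+1000): 1000 + j3089 → |·| = √(1000²+3089²) = √10541921 ≈ 3246.8, ∠ = arctan(3089/1000) ≈ 72.06°
pole (s+3): 3 + j3089 → |·| = √(3²+3089²) = √9541930 ≈ 3089, ∠ = arctan(3089/3) ≈ 89.94°
pole (s+25): 25 + j3089 → |·| = √(25²+3089²) = √9542546 ≈ 3089.1, ∠ = arctan(3089/25) ≈ 89.54°
pole (s+500): 500 + j3089 → |·| = √(500²+3089²) = √9791921 ≈ 3129.2, ∠ = arctan(3089/500) ≈ 80.81°
|G| = 20 · 1.0362e+07 / 2.986e+10 ≈ 0.0069404
Gain = 20 log₁₀(0.0069404) ≈ -43.17 dB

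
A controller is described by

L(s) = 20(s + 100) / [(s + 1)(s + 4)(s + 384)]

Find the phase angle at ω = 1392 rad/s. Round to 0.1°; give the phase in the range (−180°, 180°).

At s = jω = j1392:
zero (s+100): 100 + j1392 → |·| = √(100²+1392²) = √1947664 ≈ 1395.6, ∠ = arctan(1392/100) ≈ 85.89°
pole (s+1): 1 + j1392 → |·| = √(1²+1392²) = √1937665 ≈ 1392, ∠ = arctan(1392/1) ≈ 89.96°
pole (s+4): 4 + j1392 → |·| = √(4²+1392²) = √1937680 ≈ 1392, ∠ = arctan(1392/4) ≈ 89.84°
pole (s+384): 384 + j1392 → |·| = √(384²+1392²) = √2085120 ≈ 1444, ∠ = arctan(1392/384) ≈ 74.58°
∠L = 85.89° − 254.38° = -168.49°

-168.5°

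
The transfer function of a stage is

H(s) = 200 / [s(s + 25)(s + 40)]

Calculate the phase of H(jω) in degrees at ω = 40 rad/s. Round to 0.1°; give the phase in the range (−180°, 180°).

167.0°

At s = jω = j40:
pole (s+25): 25 + j40 → |·| = √(25²+40²) = √2225 ≈ 47.17, ∠ = arctan(40/25) ≈ 57.99°
pole (s+40): 40 + j40 → |·| = √(40²+40²) = √3200 ≈ 56.569, ∠ = arctan(40/40) ≈ 45.00°
pole at origin: |s| = 40, ∠ = 90.00° (in denominator)
∠H = 0.00° − 192.99° = -192.99° ≡ 167.01° (principal value)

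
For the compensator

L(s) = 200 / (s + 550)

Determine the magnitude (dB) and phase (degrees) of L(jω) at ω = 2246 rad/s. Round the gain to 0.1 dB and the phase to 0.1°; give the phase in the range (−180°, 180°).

At s = jω = j2246:
pole (s+550): 550 + j2246 → |·| = √(550²+2246²) = √5347016 ≈ 2312.4, ∠ = arctan(2246/550) ≈ 76.24°
|L| = 200 / 2312.4 ≈ 0.08649
Gain = 20 log₁₀(0.08649) ≈ -21.26 dB
∠L = 0.00° − 76.24° = -76.24°

-21.3 dB, -76.2°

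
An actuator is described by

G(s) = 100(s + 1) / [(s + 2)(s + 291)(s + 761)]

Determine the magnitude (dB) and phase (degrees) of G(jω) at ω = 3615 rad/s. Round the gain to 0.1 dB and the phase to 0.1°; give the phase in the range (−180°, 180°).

-102.5 dB, -163.5°

At s = jω = j3615:
zero (s+1): 1 + j3615 → |·| = √(1²+3615²) = √13068226 ≈ 3615, ∠ = arctan(3615/1) ≈ 89.98°
pole (s+2): 2 + j3615 → |·| = √(2²+3615²) = √13068229 ≈ 3615, ∠ = arctan(3615/2) ≈ 89.97°
pole (s+291): 291 + j3615 → |·| = √(291²+3615²) = √13152906 ≈ 3626.7, ∠ = arctan(3615/291) ≈ 85.40°
pole (s+761): 761 + j3615 → |·| = √(761²+3615²) = √13647346 ≈ 3694.2, ∠ = arctan(3615/761) ≈ 78.11°
|G| = 100 · 3615 / 4.8433e+10 ≈ 7.4639e-06
Gain = 20 log₁₀(7.4639e-06) ≈ -102.54 dB
∠G = 89.98° − 253.48° = -163.50°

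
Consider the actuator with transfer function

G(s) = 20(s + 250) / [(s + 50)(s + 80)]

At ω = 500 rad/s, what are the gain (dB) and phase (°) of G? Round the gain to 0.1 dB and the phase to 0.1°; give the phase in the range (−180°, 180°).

-27.1 dB, -101.8°

At s = jω = j500:
zero (s+250): 250 + j500 → |·| = √(250²+500²) = √312500 ≈ 559.02, ∠ = arctan(500/250) ≈ 63.43°
pole (s+50): 50 + j500 → |·| = √(50²+500²) = √252500 ≈ 502.49, ∠ = arctan(500/50) ≈ 84.29°
pole (s+80): 80 + j500 → |·| = √(80²+500²) = √256400 ≈ 506.36, ∠ = arctan(500/80) ≈ 80.91°
|G| = 20 · 559.02 / 2.5444e+05 ≈ 0.043941
Gain = 20 log₁₀(0.043941) ≈ -27.14 dB
∠G = 63.43° − 165.20° = -101.77°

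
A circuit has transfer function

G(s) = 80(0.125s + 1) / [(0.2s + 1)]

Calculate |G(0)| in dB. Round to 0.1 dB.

G(0) = 80 · 1 / 1 = 80
20 log₁₀(80) ≈ 38.06 dB

38.1 dB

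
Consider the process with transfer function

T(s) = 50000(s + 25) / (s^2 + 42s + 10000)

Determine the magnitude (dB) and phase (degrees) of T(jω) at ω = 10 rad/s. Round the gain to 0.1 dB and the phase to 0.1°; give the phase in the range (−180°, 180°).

42.7 dB, 19.4°

At s = jω = j10:
zero (s+25): 25 + j10 → |·| = √(25²+10²) = √725 ≈ 26.926, ∠ = arctan(10/25) ≈ 21.80°
quadratic: (j10)² + 42·j10 + 10000 = 9900 + j420 → |·| ≈ 9908.9, ∠ ≈ 2.43°
|T| = 50000 · 26.926 / 9908.9 ≈ 135.87
Gain = 20 log₁₀(135.87) ≈ 42.66 dB
∠T = 21.80° − 2.43° = 19.37°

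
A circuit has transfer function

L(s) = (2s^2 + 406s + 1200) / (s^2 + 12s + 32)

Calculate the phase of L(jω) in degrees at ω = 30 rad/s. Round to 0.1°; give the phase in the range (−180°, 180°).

Substitute s = j30:
Numerator: 2(j30)^2 + 406(j30) + 1200 = -600 + j12180
Denominator: (j30)^2 + 12(j30) + 32 = -868 + j360
|N| = √(600² + 12180²) ≈ 12195, ∠N ≈ 92.82°
|D| = √(868² + 360²) ≈ 939.69, ∠D ≈ 157.47°
∠L = 92.82° − 157.47° = -64.65°

-64.7°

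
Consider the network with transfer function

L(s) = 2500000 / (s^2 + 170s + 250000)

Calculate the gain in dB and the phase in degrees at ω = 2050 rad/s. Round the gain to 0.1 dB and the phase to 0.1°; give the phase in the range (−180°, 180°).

-4.0 dB, -175.0°

At s = jω = j2050:
quadratic: (j2050)² + 170·j2050 + 250000 = -3952500 + j348500 → |·| ≈ 3.9678e+06, ∠ ≈ 174.96°
|L| = 2500000 / 3.9678e+06 ≈ 0.63007
Gain = 20 log₁₀(0.63007) ≈ -4.01 dB
∠L = 0.00° − 174.96° = -174.96°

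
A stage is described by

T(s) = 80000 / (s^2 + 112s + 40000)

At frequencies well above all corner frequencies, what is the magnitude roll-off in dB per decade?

-40 dB/decade

Each pole contributes −20 dB/decade at high frequency; each zero contributes +20 dB/decade.
Net: 0 zero(s) − 2 pole(s) → -40 dB/decade.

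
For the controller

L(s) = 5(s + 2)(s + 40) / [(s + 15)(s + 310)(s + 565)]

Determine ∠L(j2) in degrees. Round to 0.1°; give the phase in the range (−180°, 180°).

39.7°

At s = jω = j2:
zero (s+2): 2 + j2 → |·| = √(2²+2²) = √8 ≈ 2.8284, ∠ = arctan(2/2) ≈ 45.00°
zero (s+40): 40 + j2 → |·| = √(40²+2²) = √1604 ≈ 40.05, ∠ = arctan(2/40) ≈ 2.86°
pole (s+15): 15 + j2 → |·| = √(15²+2²) = √229 ≈ 15.133, ∠ = arctan(2/15) ≈ 7.59°
pole (s+310): 310 + j2 → |·| = √(310²+2²) = √96104 ≈ 310.01, ∠ = arctan(2/310) ≈ 0.37°
pole (s+565): 565 + j2 → |·| = √(565²+2²) = √319229 ≈ 565, ∠ = arctan(2/565) ≈ 0.20°
∠L = 47.86° − 8.16° = 39.70°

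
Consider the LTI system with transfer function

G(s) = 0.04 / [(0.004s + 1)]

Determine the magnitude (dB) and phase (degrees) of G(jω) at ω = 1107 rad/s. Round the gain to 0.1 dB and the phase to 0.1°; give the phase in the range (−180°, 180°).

-41.1 dB, -77.3°

At ω = 1107 rad/s:
pole (1 + j1107·0.004) = 1 + j4.428 → |·| ≈ 4.5395, ∠ ≈ 77.27°
|G| = 0.04 · 1 / (4.5395) ≈ 0.0088115
Gain = 20 log₁₀(0.0088115) ≈ -41.10 dB
∠G = (0°) − (77.27°) = -77.27°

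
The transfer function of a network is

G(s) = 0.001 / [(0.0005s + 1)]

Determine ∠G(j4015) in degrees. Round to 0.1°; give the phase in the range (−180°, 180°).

At ω = 4015 rad/s:
pole (1 + j4015·0.0005) = 1 + j2.0075 → |·| ≈ 2.2428, ∠ ≈ 63.52°
∠G = (0°) − (63.52°) = -63.52°

-63.5°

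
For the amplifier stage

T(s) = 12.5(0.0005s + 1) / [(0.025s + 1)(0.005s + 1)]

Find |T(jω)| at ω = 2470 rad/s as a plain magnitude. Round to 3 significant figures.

At ω = 2470 rad/s:
zero (1 + j2470·0.0005) = 1 + j1.235 → |·| ≈ 1.5891, ∠ ≈ 51.00°
pole (1 + j2470·0.025) = 1 + j61.75 → |·| ≈ 61.758, ∠ ≈ 89.07°
pole (1 + j2470·0.005) = 1 + j12.35 → |·| ≈ 12.39, ∠ ≈ 85.37°
|T| = 12.5 · 1.5891 / (61.758 · 12.39) ≈ 0.02596

0.0260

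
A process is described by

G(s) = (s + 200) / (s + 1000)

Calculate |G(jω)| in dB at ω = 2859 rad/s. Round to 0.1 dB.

Substitute s = j2859:
Numerator: (j2859) + 200 = 200 + j2859
Denominator: (j2859) + 1000 = 1000 + j2859
|N| = √(200² + 2859²) ≈ 2866, ∠N ≈ 86.00°
|D| = √(1000² + 2859²) ≈ 3028.8, ∠D ≈ 70.72°
|G| = 2866 / 3028.8 ≈ 0.94625
Gain = 20 log₁₀(0.94625) ≈ -0.48 dB

-0.5 dB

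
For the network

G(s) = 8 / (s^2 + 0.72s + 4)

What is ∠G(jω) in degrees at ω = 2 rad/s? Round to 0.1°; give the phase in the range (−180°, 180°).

-90.0°

At s = jω = j2:
quadratic: (j2)² + 0.72·j2 + 4 = 0 + j1.44 → |·| ≈ 1.44, ∠ ≈ 90.00°
∠G = 0.00° − 90.00° = -90.00°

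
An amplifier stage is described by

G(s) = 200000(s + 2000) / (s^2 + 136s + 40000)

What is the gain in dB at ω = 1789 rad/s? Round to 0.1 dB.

44.6 dB

At s = jω = j1789:
zero (s+2000): 2000 + j1789 → |·| = √(2000²+1789²) = √7200521 ≈ 2683.4, ∠ = arctan(1789/2000) ≈ 41.81°
quadratic: (j1789)² + 136·j1789 + 40000 = -3160521 + j243304 → |·| ≈ 3.1699e+06, ∠ ≈ 175.60°
|G| = 200000 · 2683.4 / 3.1699e+06 ≈ 169.31
Gain = 20 log₁₀(169.31) ≈ 44.57 dB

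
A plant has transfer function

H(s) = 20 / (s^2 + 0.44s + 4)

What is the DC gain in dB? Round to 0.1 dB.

H(0) = 20 / 4 = 5
20 log₁₀(5) ≈ 13.98 dB

14.0 dB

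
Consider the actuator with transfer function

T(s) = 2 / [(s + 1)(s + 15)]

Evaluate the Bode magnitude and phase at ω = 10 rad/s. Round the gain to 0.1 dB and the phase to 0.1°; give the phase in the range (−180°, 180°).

At s = jω = j10:
pole (s+1): 1 + j10 → |·| = √(1²+10²) = √101 ≈ 10.05, ∠ = arctan(10/1) ≈ 84.29°
pole (s+15): 15 + j10 → |·| = √(15²+10²) = √325 ≈ 18.028, ∠ = arctan(10/15) ≈ 33.69°
|T| = 2 / 181.18 ≈ 0.011039
Gain = 20 log₁₀(0.011039) ≈ -39.14 dB
∠T = 0.00° − 117.98° = -117.98°

-39.1 dB, -118.0°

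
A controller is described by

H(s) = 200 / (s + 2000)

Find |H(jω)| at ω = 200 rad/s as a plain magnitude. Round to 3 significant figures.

0.0995

At s = jω = j200:
pole (s+2000): 2000 + j200 → |·| = √(2000²+200²) = √4040000 ≈ 2010, ∠ = arctan(200/2000) ≈ 5.71°
|H| = 200 / 2010 ≈ 0.099502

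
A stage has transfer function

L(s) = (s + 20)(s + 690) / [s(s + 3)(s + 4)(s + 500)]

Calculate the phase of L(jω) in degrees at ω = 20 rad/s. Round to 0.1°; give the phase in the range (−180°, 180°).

154.2°

At s = jω = j20:
zero (s+20): 20 + j20 → |·| = √(20²+20²) = √800 ≈ 28.284, ∠ = arctan(20/20) ≈ 45.00°
zero (s+690): 690 + j20 → |·| = √(690²+20²) = √476500 ≈ 690.29, ∠ = arctan(20/690) ≈ 1.66°
pole (s+3): 3 + j20 → |·| = √(3²+20²) = √409 ≈ 20.224, ∠ = arctan(20/3) ≈ 81.47°
pole (s+4): 4 + j20 → |·| = √(4²+20²) = √416 ≈ 20.396, ∠ = arctan(20/4) ≈ 78.69°
pole (s+500): 500 + j20 → |·| = √(500²+20²) = √250400 ≈ 500.4, ∠ = arctan(20/500) ≈ 2.29°
pole at origin: |s| = 20, ∠ = 90.00° (in denominator)
∠L = 46.66° − 252.45° = -205.79° ≡ 154.21° (principal value)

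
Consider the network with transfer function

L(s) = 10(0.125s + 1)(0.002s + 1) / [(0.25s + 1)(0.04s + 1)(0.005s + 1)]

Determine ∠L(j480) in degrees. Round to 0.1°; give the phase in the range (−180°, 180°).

-111.0°

At ω = 480 rad/s:
zero (1 + j480·0.125) = 1 + j60 → |·| ≈ 60.008, ∠ ≈ 89.05°
zero (1 + j480·0.002) = 1 + j0.96 → |·| ≈ 1.3862, ∠ ≈ 43.83°
pole (1 + j480·0.25) = 1 + j120 → |·| ≈ 120, ∠ ≈ 89.52°
pole (1 + j480·0.04) = 1 + j19.2 → |·| ≈ 19.226, ∠ ≈ 87.02°
pole (1 + j480·0.005) = 1 + j2.4 → |·| ≈ 2.6, ∠ ≈ 67.38°
∠L = (89.05° + 43.83°) − (89.52° + 87.02° + 67.38°) = -111.04°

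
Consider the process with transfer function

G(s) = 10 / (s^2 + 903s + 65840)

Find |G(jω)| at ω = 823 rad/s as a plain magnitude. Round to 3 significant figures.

1.04e-05

Substitute s = j823:
Numerator: 10 = 10 + j0
Denominator: (j823)^2 + 903(j823) + 65840 = -611489 + j743169
|N| = √(10² + 0²) ≈ 10, ∠N ≈ 0.00°
|D| = √(611489² + 743169²) ≈ 9.624e+05, ∠D ≈ 129.45°
|G| = 10 / 9.624e+05 ≈ 1.0391e-05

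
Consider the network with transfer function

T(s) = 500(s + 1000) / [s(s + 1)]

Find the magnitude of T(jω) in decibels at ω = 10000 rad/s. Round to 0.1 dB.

At s = jω = j10000:
zero (s+1000): 1000 + j10000 → |·| = √(1000²+10000²) = √101000000 ≈ 10050, ∠ = arctan(10000/1000) ≈ 84.29°
pole (s+1): 1 + j10000 → |·| = √(1²+10000²) = √100000001 ≈ 10000, ∠ = arctan(10000/1) ≈ 89.99°
pole at origin: |s| = 10000, ∠ = 90.00° (in denominator)
|T| = 500 · 10050 / 1e+08 ≈ 0.05025
Gain = 20 log₁₀(0.05025) ≈ -25.98 dB

-26.0 dB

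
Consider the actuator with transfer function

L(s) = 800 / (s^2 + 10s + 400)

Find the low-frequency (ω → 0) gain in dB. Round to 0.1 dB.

L(0) = 800 / 400 = 2
20 log₁₀(2) ≈ 6.02 dB

6.0 dB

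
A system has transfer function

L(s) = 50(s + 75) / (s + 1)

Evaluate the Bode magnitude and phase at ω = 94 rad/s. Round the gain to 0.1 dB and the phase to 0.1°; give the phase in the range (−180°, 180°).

36.1 dB, -38.0°

At s = jω = j94:
zero (s+75): 75 + j94 → |·| = √(75²+94²) = √14461 ≈ 120.25, ∠ = arctan(94/75) ≈ 51.41°
pole (s+1): 1 + j94 → |·| = √(1²+94²) = √8837 ≈ 94.005, ∠ = arctan(94/1) ≈ 89.39°
|L| = 50 · 120.25 / 94.005 ≈ 63.959
Gain = 20 log₁₀(63.959) ≈ 36.12 dB
∠L = 51.41° − 89.39° = -37.98°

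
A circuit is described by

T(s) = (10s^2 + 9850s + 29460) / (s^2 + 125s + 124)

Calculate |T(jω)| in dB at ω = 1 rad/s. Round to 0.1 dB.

Substitute s = j1:
Numerator: 10(j1)^2 + 9850(j1) + 29460 = 29450 + j9850
Denominator: (j1)^2 + 125(j1) + 124 = 123 + j125
|N| = √(29450² + 9850²) ≈ 31054, ∠N ≈ 18.49°
|D| = √(123² + 125²) ≈ 175.37, ∠D ≈ 45.46°
|T| = 31054 / 175.37 ≈ 177.08
Gain = 20 log₁₀(177.08) ≈ 44.96 dB

45.0 dB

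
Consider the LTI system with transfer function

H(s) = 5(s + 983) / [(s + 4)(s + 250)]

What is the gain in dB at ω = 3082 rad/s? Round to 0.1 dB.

-55.4 dB

At s = jω = j3082:
zero (s+983): 983 + j3082 → |·| = √(983²+3082²) = √10465013 ≈ 3235, ∠ = arctan(3082/983) ≈ 72.31°
pole (s+4): 4 + j3082 → |·| = √(4²+3082²) = √9498740 ≈ 3082, ∠ = arctan(3082/4) ≈ 89.93°
pole (s+250): 250 + j3082 → |·| = √(250²+3082²) = √9561224 ≈ 3092.1, ∠ = arctan(3082/250) ≈ 85.36°
|H| = 5 · 3235 / 9.5299e+06 ≈ 0.0016973
Gain = 20 log₁₀(0.0016973) ≈ -55.40 dB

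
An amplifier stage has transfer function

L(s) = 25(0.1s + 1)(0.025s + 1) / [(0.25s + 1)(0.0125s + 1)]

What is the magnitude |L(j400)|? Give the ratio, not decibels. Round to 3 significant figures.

At ω = 400 rad/s:
zero (1 + j400·0.1) = 1 + j40 → |·| ≈ 40.012, ∠ ≈ 88.57°
zero (1 + j400·0.025) = 1 + j10 → |·| ≈ 10.05, ∠ ≈ 84.29°
pole (1 + j400·0.25) = 1 + j100 → |·| ≈ 100, ∠ ≈ 89.43°
pole (1 + j400·0.0125) = 1 + j5 → |·| ≈ 5.099, ∠ ≈ 78.69°
|L| = 25 · 40.012 · 10.05 / (100 · 5.099) ≈ 19.716

19.7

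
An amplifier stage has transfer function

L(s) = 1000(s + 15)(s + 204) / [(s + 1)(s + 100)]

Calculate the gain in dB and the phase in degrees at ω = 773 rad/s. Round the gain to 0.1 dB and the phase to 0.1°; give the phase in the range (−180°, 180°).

At s = jω = j773:
zero (s+15): 15 + j773 → |·| = √(15²+773²) = √597754 ≈ 773.15, ∠ = arctan(773/15) ≈ 88.89°
zero (s+204): 204 + j773 → |·| = √(204²+773²) = √639145 ≈ 799.47, ∠ = arctan(773/204) ≈ 75.22°
pole (s+1): 1 + j773 → |·| = √(1²+773²) = √597530 ≈ 773, ∠ = arctan(773/1) ≈ 89.93°
pole (s+100): 100 + j773 → |·| = √(100²+773²) = √607529 ≈ 779.44, ∠ = arctan(773/100) ≈ 82.63°
|L| = 1000 · 6.1811e+05 / 6.0251e+05 ≈ 1025.9
Gain = 20 log₁₀(1025.9) ≈ 60.22 dB
∠L = 164.11° − 172.56° = -8.45°

60.2 dB, -8.5°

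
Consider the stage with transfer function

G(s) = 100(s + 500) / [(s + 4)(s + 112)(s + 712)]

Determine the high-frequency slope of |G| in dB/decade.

Each pole contributes −20 dB/decade at high frequency; each zero contributes +20 dB/decade.
Net: 1 zero(s) − 3 pole(s) → -40 dB/decade.

-40 dB/decade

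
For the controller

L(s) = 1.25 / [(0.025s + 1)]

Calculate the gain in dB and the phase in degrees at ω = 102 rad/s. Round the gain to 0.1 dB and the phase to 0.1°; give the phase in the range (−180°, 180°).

-6.8 dB, -68.6°

At ω = 102 rad/s:
pole (1 + j102·0.025) = 1 + j2.55 → |·| ≈ 2.7391, ∠ ≈ 68.59°
|L| = 1.25 · 1 / (2.7391) ≈ 0.45635
Gain = 20 log₁₀(0.45635) ≈ -6.81 dB
∠L = (0°) − (68.59°) = -68.59°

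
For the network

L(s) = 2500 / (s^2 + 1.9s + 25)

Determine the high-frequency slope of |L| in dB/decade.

Each pole contributes −20 dB/decade at high frequency; each zero contributes +20 dB/decade.
Net: 0 zero(s) − 2 pole(s) → -40 dB/decade.

-40 dB/decade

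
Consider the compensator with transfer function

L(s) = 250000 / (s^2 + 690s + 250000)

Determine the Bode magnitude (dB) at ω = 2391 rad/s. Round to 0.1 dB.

At s = jω = j2391:
quadratic: (j2391)² + 690·j2391 + 250000 = -5466881 + j1649790 → |·| ≈ 5.7104e+06, ∠ ≈ 163.21°
|L| = 250000 / 5.7104e+06 ≈ 0.04378
Gain = 20 log₁₀(0.04378) ≈ -27.17 dB

-27.2 dB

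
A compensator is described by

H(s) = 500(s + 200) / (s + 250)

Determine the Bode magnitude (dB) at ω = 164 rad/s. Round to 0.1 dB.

At s = jω = j164:
zero (s+200): 200 + j164 → |·| = √(200²+164²) = √66896 ≈ 258.64, ∠ = arctan(164/200) ≈ 39.35°
pole (s+250): 250 + j164 → |·| = √(250²+164²) = √89396 ≈ 298.99, ∠ = arctan(164/250) ≈ 33.26°
|H| = 500 · 258.64 / 298.99 ≈ 432.52
Gain = 20 log₁₀(432.52) ≈ 52.72 dB

52.7 dB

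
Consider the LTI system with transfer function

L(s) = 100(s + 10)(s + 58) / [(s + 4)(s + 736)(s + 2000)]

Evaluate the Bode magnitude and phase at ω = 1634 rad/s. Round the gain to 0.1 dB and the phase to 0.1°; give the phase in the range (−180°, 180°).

-29.0 dB, -17.2°

At s = jω = j1634:
zero (s+10): 10 + j1634 → |·| = √(10²+1634²) = √2670056 ≈ 1634, ∠ = arctan(1634/10) ≈ 89.65°
zero (s+58): 58 + j1634 → |·| = √(58²+1634²) = √2673320 ≈ 1635, ∠ = arctan(1634/58) ≈ 87.97°
pole (s+4): 4 + j1634 → |·| = √(4²+1634²) = √2669972 ≈ 1634, ∠ = arctan(1634/4) ≈ 89.86°
pole (s+736): 736 + j1634 → |·| = √(736²+1634²) = √3211652 ≈ 1792.1, ∠ = arctan(1634/736) ≈ 65.75°
pole (s+2000): 2000 + j1634 → |·| = √(2000²+1634²) = √6669956 ≈ 2582.6, ∠ = arctan(1634/2000) ≈ 39.25°
|L| = 100 · 2.6716e+06 / 7.5626e+09 ≈ 0.035326
Gain = 20 log₁₀(0.035326) ≈ -29.04 dB
∠L = 177.62° − 194.86° = -17.24°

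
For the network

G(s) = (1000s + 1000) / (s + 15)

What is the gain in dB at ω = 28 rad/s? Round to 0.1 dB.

58.9 dB

Substitute s = j28:
Numerator: 1000(j28) + 1000 = 1000 + j28000
Denominator: (j28) + 15 = 15 + j28
|N| = √(1000² + 28000²) ≈ 28018, ∠N ≈ 87.95°
|D| = √(15² + 28²) ≈ 31.765, ∠D ≈ 61.82°
|G| = 28018 / 31.765 ≈ 882.04
Gain = 20 log₁₀(882.04) ≈ 58.91 dB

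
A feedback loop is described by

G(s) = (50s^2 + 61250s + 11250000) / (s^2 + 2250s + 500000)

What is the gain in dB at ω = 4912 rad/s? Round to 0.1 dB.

Substitute s = j4912:
Numerator: 50(j4912)^2 + 61250(j4912) + 11250000 = -1195137200 + j300860000
Denominator: (j4912)^2 + 2250(j4912) + 500000 = -23627744 + j11052000
|N| = √(1195137200² + 300860000²) ≈ 1.2324e+09, ∠N ≈ 165.87°
|D| = √(23627744² + 11052000²) ≈ 2.6085e+07, ∠D ≈ 154.93°
|G| = 1.2324e+09 / 2.6085e+07 ≈ 47.246
Gain = 20 log₁₀(47.246) ≈ 33.49 dB

33.5 dB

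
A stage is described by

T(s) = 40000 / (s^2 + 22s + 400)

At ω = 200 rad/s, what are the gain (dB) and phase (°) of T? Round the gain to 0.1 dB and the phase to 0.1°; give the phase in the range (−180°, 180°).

0.0 dB, -173.7°

At s = jω = j200:
quadratic: (j200)² + 22·j200 + 400 = -39600 + j4400 → |·| ≈ 39844, ∠ ≈ 173.66°
|T| = 40000 / 39844 ≈ 1.0039
Gain = 20 log₁₀(1.0039) ≈ 0.03 dB
∠T = 0.00° − 173.66° = -173.66°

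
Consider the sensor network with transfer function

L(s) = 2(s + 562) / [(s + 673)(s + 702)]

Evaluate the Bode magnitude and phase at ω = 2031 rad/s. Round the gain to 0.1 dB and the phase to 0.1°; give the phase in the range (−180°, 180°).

At s = jω = j2031:
zero (s+562): 562 + j2031 → |·| = √(562²+2031²) = √4440805 ≈ 2107.3, ∠ = arctan(2031/562) ≈ 74.53°
pole (s+673): 673 + j2031 → |·| = √(673²+2031²) = √4577890 ≈ 2139.6, ∠ = arctan(2031/673) ≈ 71.67°
pole (s+702): 702 + j2031 → |·| = √(702²+2031²) = √4617765 ≈ 2148.9, ∠ = arctan(2031/702) ≈ 70.93°
|L| = 2 · 2107.3 / 4.5978e+06 ≈ 0.00091666
Gain = 20 log₁₀(0.00091666) ≈ -60.76 dB
∠L = 74.53° − 142.60° = -68.07°

-60.8 dB, -68.1°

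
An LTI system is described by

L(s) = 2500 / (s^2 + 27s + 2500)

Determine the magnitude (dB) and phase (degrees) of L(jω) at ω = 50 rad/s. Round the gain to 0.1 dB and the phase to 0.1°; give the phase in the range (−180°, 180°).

At s = jω = j50:
quadratic: (j50)² + 27·j50 + 2500 = 0 + j1350 → |·| ≈ 1350, ∠ ≈ 90.00°
|L| = 2500 / 1350 ≈ 1.8519
Gain = 20 log₁₀(1.8519) ≈ 5.35 dB
∠L = 0.00° − 90.00° = -90.00°

5.4 dB, -90.0°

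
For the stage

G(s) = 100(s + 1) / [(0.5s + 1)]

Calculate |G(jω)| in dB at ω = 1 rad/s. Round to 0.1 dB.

42.0 dB

At ω = 1 rad/s:
zero (1 + j1·1) = 1 + j1 → |·| ≈ 1.4142, ∠ ≈ 45.00°
pole (1 + j1·0.5) = 1 + j0.5 → |·| ≈ 1.118, ∠ ≈ 26.57°
|G| = 100 · 1.4142 / (1.118) ≈ 126.49
Gain = 20 log₁₀(126.49) ≈ 42.04 dB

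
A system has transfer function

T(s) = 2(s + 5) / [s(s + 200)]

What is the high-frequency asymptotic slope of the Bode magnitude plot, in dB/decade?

-20 dB/decade

Each pole contributes −20 dB/decade at high frequency; each zero contributes +20 dB/decade.
Net: 1 zero(s) − 2 pole(s) → -20 dB/decade.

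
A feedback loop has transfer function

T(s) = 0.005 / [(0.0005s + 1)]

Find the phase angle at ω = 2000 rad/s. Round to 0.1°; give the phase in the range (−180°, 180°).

At ω = 2000 rad/s:
pole (1 + j2000·0.0005) = 1 + j1 → |·| ≈ 1.4142, ∠ ≈ 45.00°
∠T = (0°) − (45.00°) = -45.00°

-45.0°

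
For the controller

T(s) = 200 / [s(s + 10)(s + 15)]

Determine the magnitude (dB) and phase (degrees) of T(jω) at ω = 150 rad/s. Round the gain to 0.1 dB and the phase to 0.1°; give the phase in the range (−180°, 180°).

At s = jω = j150:
pole (s+10): 10 + j150 → |·| = √(10²+150²) = √22600 ≈ 150.33, ∠ = arctan(150/10) ≈ 86.19°
pole (s+15): 15 + j150 → |·| = √(15²+150²) = √22725 ≈ 150.75, ∠ = arctan(150/15) ≈ 84.29°
pole at origin: |s| = 150, ∠ = 90.00° (in denominator)
|T| = 200 / 3.3993e+06 ≈ 5.8836e-05
Gain = 20 log₁₀(5.8836e-05) ≈ -84.61 dB
∠T = 0.00° − 260.48° = -260.48° ≡ 99.52° (principal value)

-84.6 dB, 99.5°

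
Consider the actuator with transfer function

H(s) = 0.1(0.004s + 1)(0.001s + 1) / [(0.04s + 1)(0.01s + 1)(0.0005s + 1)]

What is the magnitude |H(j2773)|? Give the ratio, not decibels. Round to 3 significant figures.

0.000624

At ω = 2773 rad/s:
zero (1 + j2773·0.004) = 1 + j11.092 → |·| ≈ 11.137, ∠ ≈ 84.85°
zero (1 + j2773·0.001) = 1 + j2.773 → |·| ≈ 2.9478, ∠ ≈ 70.17°
pole (1 + j2773·0.04) = 1 + j110.92 → |·| ≈ 110.92, ∠ ≈ 89.48°
pole (1 + j2773·0.01) = 1 + j27.73 → |·| ≈ 27.748, ∠ ≈ 87.93°
pole (1 + j2773·0.0005) = 1 + j1.3865 → |·| ≈ 1.7095, ∠ ≈ 54.20°
|H| = 0.1 · 11.137 · 2.9478 / (110.92 · 27.748 · 1.7095) ≈ 0.00062396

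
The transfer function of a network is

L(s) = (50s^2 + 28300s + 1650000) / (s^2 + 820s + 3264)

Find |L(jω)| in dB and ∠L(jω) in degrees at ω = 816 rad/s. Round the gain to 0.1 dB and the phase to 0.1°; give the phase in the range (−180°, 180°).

Substitute s = j816:
Numerator: 50(j816)^2 + 28300(j816) + 1650000 = -31642800 + j23092800
Denominator: (j816)^2 + 820(j816) + 3264 = -662592 + j669120
|N| = √(31642800² + 23092800²) ≈ 3.9173e+07, ∠N ≈ 143.88°
|D| = √(662592² + 669120²) ≈ 9.4167e+05, ∠D ≈ 134.72°
|L| = 3.9173e+07 / 9.4167e+05 ≈ 41.599
Gain = 20 log₁₀(41.599) ≈ 32.38 dB
∠L = 143.88° − 134.72° = 9.16°

32.4 dB, 9.2°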